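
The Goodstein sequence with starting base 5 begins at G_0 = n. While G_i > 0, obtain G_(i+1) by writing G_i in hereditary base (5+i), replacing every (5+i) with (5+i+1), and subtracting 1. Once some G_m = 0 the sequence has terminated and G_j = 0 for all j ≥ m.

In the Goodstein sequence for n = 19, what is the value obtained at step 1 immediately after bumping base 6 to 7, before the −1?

(0) 19|_5 = 3·5 + 4 ↦ 3·6 + 4|_6 = 22 ⇒ 21
(1) 21|_6 = 3·6 + 3 ↦ 3·7 + 3|_7 = 24 ⇒ 23

24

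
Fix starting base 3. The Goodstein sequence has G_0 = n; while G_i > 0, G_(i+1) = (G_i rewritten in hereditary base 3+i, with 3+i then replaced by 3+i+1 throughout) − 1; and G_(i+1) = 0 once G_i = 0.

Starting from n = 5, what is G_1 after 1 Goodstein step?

5

5 —HB3→ 3 + 2 —bump→ 4 + 2 = 6 —(−1)→ 5
5 —HB4→ 4 + 1 —bump→ 5 + 1 = 6 —(−1)→ 5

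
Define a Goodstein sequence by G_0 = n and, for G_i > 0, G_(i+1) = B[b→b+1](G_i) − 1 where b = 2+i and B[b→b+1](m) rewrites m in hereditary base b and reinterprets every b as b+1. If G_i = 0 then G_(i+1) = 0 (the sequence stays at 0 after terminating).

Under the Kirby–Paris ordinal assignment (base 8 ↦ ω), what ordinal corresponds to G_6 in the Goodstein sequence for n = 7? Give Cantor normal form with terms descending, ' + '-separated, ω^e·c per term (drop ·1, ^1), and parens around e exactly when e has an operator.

ω^7·7 + ω^6·7 + ω^5·7 + ω^4·7 + ω^3·7 + ω^2·7 + ω·7 + 7

step 0: 7 = 2^2 + 2 + 1; sub 3 for 2: 3^3 + 3 + 1; = 31; G_1 = 31−1 = 30
step 1: 30 = 3^3 + 3; sub 4 for 3: 4^4 + 4; = 260; G_2 = 260−1 = 259
step 2: 259 = 4^4 + 3; sub 5 for 4: 5^5 + 3; = 3128; G_3 = 3128−1 = 3127
step 3: 3127 = 5^5 + 2; sub 6 for 5: 6^6 + 2; = 46658; G_4 = 46658−1 = 46657
step 4: 46657 = 6^6 + 1; sub 7 for 6: 7^7 + 1; = 823544; G_5 = 823544−1 = 823543
step 5: 823543 = 7^7; sub 8 for 7: 8^8; = 16777216; G_6 = 16777216−1 = 16777215
step 6: 16777215 = 7·8^7 + 7·8^6 + 7·8^5 + 7·8^4 + 7·8^3 + 7·8^2 + 7·8 + 7; sub 9 for 8: 7·9^7 + 7·9^6 + 7·9^5 + 7·9^4 + 7·9^3 + 7·9^2 + 7·9 + 7; = 37665880; G_7 = 37665880−1 = 37665879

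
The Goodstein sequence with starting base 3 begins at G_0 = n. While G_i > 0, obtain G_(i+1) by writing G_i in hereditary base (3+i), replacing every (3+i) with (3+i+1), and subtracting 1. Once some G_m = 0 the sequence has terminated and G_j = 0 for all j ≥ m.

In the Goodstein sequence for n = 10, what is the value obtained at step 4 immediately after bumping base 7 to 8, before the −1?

34

10 —HB3→ 3^2 + 1 —bump→ 4^2 + 1 = 17 —(−1)→ 16
16 —HB4→ 4^2 —bump→ 5^2 = 25 —(−1)→ 24
24 —HB5→ 4·5 + 4 —bump→ 4·6 + 4 = 28 —(−1)→ 27
27 —HB6→ 4·6 + 3 —bump→ 4·7 + 3 = 31 —(−1)→ 30
30 —HB7→ 4·7 + 2 —bump→ 4·8 + 2 = 34 —(−1)→ 33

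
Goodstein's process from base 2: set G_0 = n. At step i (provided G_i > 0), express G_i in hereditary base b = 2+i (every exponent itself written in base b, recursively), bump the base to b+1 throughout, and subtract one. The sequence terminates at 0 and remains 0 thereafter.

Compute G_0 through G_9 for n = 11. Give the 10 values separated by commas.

11, 84, 1027, 15627, 279937, 5764801, 134217727, 2749609302, 70077777775, 1997331745490

base 2: 11 = 2^(2 + 1) + 2 + 1; at 3: 3^(3 + 1) + 3 + 1 = 85; next = 84
base 3: 84 = 3^(3 + 1) + 3; at 4: 4^(4 + 1) + 4 = 1028; next = 1027
base 4: 1027 = 4^(4 + 1) + 3; at 5: 5^(5 + 1) + 3 = 15628; next = 15627
base 5: 15627 = 5^(5 + 1) + 2; at 6: 6^(6 + 1) + 2 = 279938; next = 279937
base 6: 279937 = 6^(6 + 1) + 1; at 7: 7^(7 + 1) + 1 = 5764802; next = 5764801
base 7: 5764801 = 7^(7 + 1); at 8: 8^(8 + 1) = 134217728; next = 134217727
base 8: 134217727 = 7·8^8 + 7·8^7 + 7·8^6 + 7·8^5 + 7·8^4 + 7·8^3 + 7·8^2 + 7·8 + 7; at 9: 7·9^9 + 7·9^7 + 7·9^6 + 7·9^5 + 7·9^4 + 7·9^3 + 7·9^2 + 7·9 + 7 = 2749609303; next = 2749609302
base 9: 2749609302 = 7·9^9 + 7·9^7 + 7·9^6 + 7·9^5 + 7·9^4 + 7·9^3 + 7·9^2 + 7·9 + 6; at 10: 7·10^10 + 7·10^7 + 7·10^6 + 7·10^5 + 7·10^4 + 7·10^3 + 7·10^2 + 7·10 + 6 = 70077777776; next = 70077777775
base 10: 70077777775 = 7·10^10 + 7·10^7 + 7·10^6 + 7·10^5 + 7·10^4 + 7·10^3 + 7·10^2 + 7·10 + 5; at 11: 7·11^11 + 7·11^7 + 7·11^6 + 7·11^5 + 7·11^4 + 7·11^3 + 7·11^2 + 7·11 + 5 = 1997331745491; next = 1997331745490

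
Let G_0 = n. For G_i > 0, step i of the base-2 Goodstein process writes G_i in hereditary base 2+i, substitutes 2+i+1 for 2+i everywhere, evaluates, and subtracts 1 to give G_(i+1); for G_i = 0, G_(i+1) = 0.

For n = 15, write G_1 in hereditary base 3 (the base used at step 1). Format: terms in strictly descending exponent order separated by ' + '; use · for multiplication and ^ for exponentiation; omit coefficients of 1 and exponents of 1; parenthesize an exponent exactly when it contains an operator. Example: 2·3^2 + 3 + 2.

3^(3 + 1) + 3^3 + 3

base 2: 15 = 2^(2 + 1) + 2^2 + 2 + 1; at 3: 3^(3 + 1) + 3^3 + 3 + 1 = 112; next = 111
base 3: 111 = 3^(3 + 1) + 3^3 + 3; at 4: 4^(4 + 1) + 4^4 + 4 = 1284; next = 1283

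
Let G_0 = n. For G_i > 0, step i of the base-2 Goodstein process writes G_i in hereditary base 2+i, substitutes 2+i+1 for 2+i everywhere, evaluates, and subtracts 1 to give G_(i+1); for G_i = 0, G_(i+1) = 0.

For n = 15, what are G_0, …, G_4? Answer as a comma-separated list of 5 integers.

15, 111, 1283, 18752, 326593

step 0: 15 = 2^(2 + 1) + 2^2 + 2 + 1; sub 3 for 2: 3^(3 + 1) + 3^3 + 3 + 1; = 112; G_1 = 112−1 = 111
step 1: 111 = 3^(3 + 1) + 3^3 + 3; sub 4 for 3: 4^(4 + 1) + 4^4 + 4; = 1284; G_2 = 1284−1 = 1283
step 2: 1283 = 4^(4 + 1) + 4^4 + 3; sub 5 for 4: 5^(5 + 1) + 5^5 + 3; = 18753; G_3 = 18753−1 = 18752
step 3: 18752 = 5^(5 + 1) + 5^5 + 2; sub 6 for 5: 6^(6 + 1) + 6^6 + 2; = 326594; G_4 = 326594−1 = 326593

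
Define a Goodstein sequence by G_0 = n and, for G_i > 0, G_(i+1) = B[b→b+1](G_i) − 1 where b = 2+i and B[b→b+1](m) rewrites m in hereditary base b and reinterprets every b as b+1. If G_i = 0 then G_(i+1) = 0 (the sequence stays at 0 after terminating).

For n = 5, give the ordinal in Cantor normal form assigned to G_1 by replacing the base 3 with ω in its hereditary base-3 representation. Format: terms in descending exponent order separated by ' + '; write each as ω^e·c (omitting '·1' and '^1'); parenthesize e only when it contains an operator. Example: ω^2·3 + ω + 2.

ω^ω

G_0=5  [base 2] 2^2 + 1  →[2↦3]→  3^3 + 1 = 28  −1 ⇒ G_1=27
G_1=27  [base 3] 3^3  →[3↦4]→  4^4 = 256  −1 ⇒ G_2=255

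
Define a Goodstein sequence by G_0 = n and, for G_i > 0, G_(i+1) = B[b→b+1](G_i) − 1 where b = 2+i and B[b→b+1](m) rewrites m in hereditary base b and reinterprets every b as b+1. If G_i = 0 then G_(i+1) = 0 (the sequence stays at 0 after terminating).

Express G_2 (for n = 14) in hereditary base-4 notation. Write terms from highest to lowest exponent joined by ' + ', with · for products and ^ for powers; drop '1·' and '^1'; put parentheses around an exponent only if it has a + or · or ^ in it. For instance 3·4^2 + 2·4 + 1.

i=0: 14 = 2^(2 + 1) + 2^2 + 2 (b=2); 2→3: 3^(3 + 1) + 3^3 + 3 = 111; 111−1 = 110
i=1: 110 = 3^(3 + 1) + 3^3 + 2 (b=3); 3→4: 4^(4 + 1) + 4^4 + 2 = 1282; 1282−1 = 1281
i=2: 1281 = 4^(4 + 1) + 4^4 + 1 (b=4); 4→5: 5^(5 + 1) + 5^5 + 1 = 18751; 18751−1 = 18750

4^(4 + 1) + 4^4 + 1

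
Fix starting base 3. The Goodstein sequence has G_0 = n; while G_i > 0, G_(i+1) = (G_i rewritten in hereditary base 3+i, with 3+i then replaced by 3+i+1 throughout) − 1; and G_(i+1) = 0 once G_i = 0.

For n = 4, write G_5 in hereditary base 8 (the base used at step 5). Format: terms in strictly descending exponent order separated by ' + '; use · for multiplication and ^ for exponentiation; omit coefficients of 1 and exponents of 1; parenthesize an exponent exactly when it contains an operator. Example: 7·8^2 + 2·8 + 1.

base 3: 4 = 3 + 1; at 4: 4 + 1 = 5; next = 4
base 4: 4 = 4; at 5: 5 = 5; next = 4
base 5: 4 = 4; at 6: 4 = 4; next = 3
base 6: 3 = 3; at 7: 3 = 3; next = 2
base 7: 2 = 2; at 8: 2 = 2; next = 1
base 8: 1 = 1; at 9: 1 = 1; next = 0

1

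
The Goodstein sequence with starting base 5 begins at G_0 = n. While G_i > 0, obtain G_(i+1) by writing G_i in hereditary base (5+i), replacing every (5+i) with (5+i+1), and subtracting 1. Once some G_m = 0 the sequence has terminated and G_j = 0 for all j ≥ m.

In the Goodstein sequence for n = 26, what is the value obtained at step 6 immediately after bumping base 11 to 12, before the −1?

74

(0) 26|_5 = 5^2 + 1 ↦ 6^2 + 1|_6 = 37 ⇒ 36
(1) 36|_6 = 6^2 ↦ 7^2|_7 = 49 ⇒ 48
(2) 48|_7 = 6·7 + 6 ↦ 6·8 + 6|_8 = 54 ⇒ 53
(3) 53|_8 = 6·8 + 5 ↦ 6·9 + 5|_9 = 59 ⇒ 58
(4) 58|_9 = 6·9 + 4 ↦ 6·10 + 4|_10 = 64 ⇒ 63
(5) 63|_10 = 6·10 + 3 ↦ 6·11 + 3|_11 = 69 ⇒ 68
(6) 68|_11 = 6·11 + 2 ↦ 6·12 + 2|_12 = 74 ⇒ 73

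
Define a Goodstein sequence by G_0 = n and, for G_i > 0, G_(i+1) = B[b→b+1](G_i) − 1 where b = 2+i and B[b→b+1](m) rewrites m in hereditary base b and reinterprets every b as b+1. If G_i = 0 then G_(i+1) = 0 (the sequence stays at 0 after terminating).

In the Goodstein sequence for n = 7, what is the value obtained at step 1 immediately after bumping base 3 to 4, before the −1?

260

base 2: 7 = 2^2 + 2 + 1; at 3: 3^3 + 3 + 1 = 31; next = 30
base 3: 30 = 3^3 + 3; at 4: 4^4 + 4 = 260; next = 259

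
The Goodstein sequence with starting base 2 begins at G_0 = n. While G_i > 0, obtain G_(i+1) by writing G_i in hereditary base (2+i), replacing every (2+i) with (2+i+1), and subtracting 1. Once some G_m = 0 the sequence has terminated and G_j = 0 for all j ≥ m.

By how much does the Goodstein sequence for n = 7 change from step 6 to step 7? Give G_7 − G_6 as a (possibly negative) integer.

20888664

G_0=7  [base 2] 2^2 + 2 + 1  →[2↦3]→  3^3 + 3 + 1 = 31  −1 ⇒ G_1=30
G_1=30  [base 3] 3^3 + 3  →[3↦4]→  4^4 + 4 = 260  −1 ⇒ G_2=259
G_2=259  [base 4] 4^4 + 3  →[4↦5]→  5^5 + 3 = 3128  −1 ⇒ G_3=3127
G_3=3127  [base 5] 5^5 + 2  →[5↦6]→  6^6 + 2 = 46658  −1 ⇒ G_4=46657
G_4=46657  [base 6] 6^6 + 1  →[6↦7]→  7^7 + 1 = 823544  −1 ⇒ G_5=823543
G_5=823543  [base 7] 7^7  →[7↦8]→  8^8 = 16777216  −1 ⇒ G_6=16777215
G_6=16777215  [base 8] 7·8^7 + 7·8^6 + 7·8^5 + 7·8^4 + 7·8^3 + 7·8^2 + 7·8 + 7  →[8↦9]→  7·9^7 + 7·9^6 + 7·9^5 + 7·9^4 + 7·9^3 + 7·9^2 + 7·9 + 7 = 37665880  −1 ⇒ G_7=37665879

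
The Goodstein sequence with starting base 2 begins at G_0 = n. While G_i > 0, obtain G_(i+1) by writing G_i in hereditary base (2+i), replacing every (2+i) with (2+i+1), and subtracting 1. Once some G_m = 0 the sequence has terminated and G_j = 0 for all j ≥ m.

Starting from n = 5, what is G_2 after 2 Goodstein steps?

255

(0) 5|_2 = 2^2 + 1 ↦ 3^3 + 1|_3 = 28 ⇒ 27
(1) 27|_3 = 3^3 ↦ 4^4|_4 = 256 ⇒ 255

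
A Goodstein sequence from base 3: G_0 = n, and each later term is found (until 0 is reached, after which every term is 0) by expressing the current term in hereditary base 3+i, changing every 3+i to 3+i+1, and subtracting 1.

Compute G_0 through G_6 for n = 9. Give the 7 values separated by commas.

9, 15, 17, 19, 21, 23, 24

i=0: 9 = 3^2 (b=3); 3→4: 4^2 = 16; 16−1 = 15
i=1: 15 = 3·4 + 3 (b=4); 4→5: 3·5 + 3 = 18; 18−1 = 17
i=2: 17 = 3·5 + 2 (b=5); 5→6: 3·6 + 2 = 20; 20−1 = 19
i=3: 19 = 3·6 + 1 (b=6); 6→7: 3·7 + 1 = 22; 22−1 = 21
i=4: 21 = 3·7 (b=7); 7→8: 3·8 = 24; 24−1 = 23
i=5: 23 = 2·8 + 7 (b=8); 8→9: 2·9 + 7 = 25; 25−1 = 24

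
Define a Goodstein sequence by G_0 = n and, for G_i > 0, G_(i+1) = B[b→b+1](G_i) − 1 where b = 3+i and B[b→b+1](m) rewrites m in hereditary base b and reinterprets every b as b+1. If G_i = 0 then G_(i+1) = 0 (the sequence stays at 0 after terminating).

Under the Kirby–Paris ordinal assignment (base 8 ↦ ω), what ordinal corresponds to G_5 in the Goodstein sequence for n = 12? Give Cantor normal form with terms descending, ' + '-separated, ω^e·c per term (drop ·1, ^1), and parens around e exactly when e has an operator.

ω·7 + 7

G_0 = 12. HB_3(12) = 3^2 + 3. Bump = 20. G_1 = 19.
G_1 = 19. HB_4(19) = 4^2 + 3. Bump = 28. G_2 = 27.
G_2 = 27. HB_5(27) = 5^2 + 2. Bump = 38. G_3 = 37.
G_3 = 37. HB_6(37) = 6^2 + 1. Bump = 50. G_4 = 49.
G_4 = 49. HB_7(49) = 7^2. Bump = 64. G_5 = 63.
G_5 = 63. HB_8(63) = 7·8 + 7. Bump = 70. G_6 = 69.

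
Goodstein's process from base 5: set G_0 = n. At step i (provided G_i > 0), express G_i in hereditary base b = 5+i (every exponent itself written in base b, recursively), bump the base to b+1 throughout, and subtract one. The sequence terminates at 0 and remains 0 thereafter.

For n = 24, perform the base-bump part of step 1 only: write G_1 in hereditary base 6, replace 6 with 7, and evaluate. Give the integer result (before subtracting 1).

step 0: 24 = 4·5 + 4; sub 6 for 5: 4·6 + 4; = 28; G_1 = 28−1 = 27
step 1: 27 = 4·6 + 3; sub 7 for 6: 4·7 + 3; = 31; G_2 = 31−1 = 30

31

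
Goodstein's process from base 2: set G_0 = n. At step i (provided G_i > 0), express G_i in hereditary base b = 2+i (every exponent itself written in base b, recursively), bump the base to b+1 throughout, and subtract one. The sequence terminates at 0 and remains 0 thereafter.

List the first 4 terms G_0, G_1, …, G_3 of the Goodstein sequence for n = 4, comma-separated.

4, 26, 41, 60

4 —HB2→ 2^2 —bump→ 3^3 = 27 —(−1)→ 26
26 —HB3→ 2·3^2 + 2·3 + 2 —bump→ 2·4^2 + 2·4 + 2 = 42 —(−1)→ 41
41 —HB4→ 2·4^2 + 2·4 + 1 —bump→ 2·5^2 + 2·5 + 1 = 61 —(−1)→ 60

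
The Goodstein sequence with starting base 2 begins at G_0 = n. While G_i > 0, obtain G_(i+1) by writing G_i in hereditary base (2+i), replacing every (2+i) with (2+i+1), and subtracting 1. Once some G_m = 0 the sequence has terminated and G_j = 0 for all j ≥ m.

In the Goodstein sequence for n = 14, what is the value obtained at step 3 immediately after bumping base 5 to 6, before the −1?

base 2: 14 = 2^(2 + 1) + 2^2 + 2; at 3: 3^(3 + 1) + 3^3 + 3 = 111; next = 110
base 3: 110 = 3^(3 + 1) + 3^3 + 2; at 4: 4^(4 + 1) + 4^4 + 2 = 1282; next = 1281
base 4: 1281 = 4^(4 + 1) + 4^4 + 1; at 5: 5^(5 + 1) + 5^5 + 1 = 18751; next = 18750
base 5: 18750 = 5^(5 + 1) + 5^5; at 6: 6^(6 + 1) + 6^6 = 326592; next = 326591

326592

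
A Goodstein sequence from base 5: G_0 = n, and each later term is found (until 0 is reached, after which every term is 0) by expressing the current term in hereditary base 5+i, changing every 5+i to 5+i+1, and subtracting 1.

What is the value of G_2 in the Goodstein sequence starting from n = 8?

(0) 8|_5 = 5 + 3 ↦ 6 + 3|_6 = 9 ⇒ 8
(1) 8|_6 = 6 + 2 ↦ 7 + 2|_7 = 9 ⇒ 8
(2) 8|_7 = 7 + 1 ↦ 8 + 1|_8 = 9 ⇒ 8

8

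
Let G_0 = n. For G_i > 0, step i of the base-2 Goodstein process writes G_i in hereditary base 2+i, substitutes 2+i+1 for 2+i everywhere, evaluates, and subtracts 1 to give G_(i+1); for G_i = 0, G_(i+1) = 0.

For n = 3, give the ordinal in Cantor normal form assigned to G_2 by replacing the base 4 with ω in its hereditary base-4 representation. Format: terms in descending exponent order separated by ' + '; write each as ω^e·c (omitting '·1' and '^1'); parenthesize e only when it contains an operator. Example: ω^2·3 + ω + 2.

step 0: 3 = 2 + 1; sub 3 for 2: 3 + 1; = 4; G_1 = 4−1 = 3
step 1: 3 = 3; sub 4 for 3: 4; = 4; G_2 = 4−1 = 3
step 2: 3 = 3; sub 5 for 4: 3; = 3; G_3 = 3−1 = 2

3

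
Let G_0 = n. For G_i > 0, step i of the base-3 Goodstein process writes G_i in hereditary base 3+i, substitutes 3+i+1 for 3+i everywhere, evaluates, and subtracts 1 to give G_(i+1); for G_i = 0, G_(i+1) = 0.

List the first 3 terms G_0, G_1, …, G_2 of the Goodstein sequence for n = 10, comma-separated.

(0) 10|_3 = 3^2 + 1 ↦ 4^2 + 1|_4 = 17 ⇒ 16
(1) 16|_4 = 4^2 ↦ 5^2|_5 = 25 ⇒ 24

10, 16, 24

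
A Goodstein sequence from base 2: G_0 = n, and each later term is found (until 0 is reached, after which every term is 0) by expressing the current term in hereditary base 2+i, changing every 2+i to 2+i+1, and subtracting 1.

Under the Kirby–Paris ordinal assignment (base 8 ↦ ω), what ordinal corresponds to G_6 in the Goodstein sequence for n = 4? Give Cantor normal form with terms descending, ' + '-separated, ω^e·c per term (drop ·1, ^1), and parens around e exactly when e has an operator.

ω^2·2 + ω + 3

base 2: 4 = 2^2; at 3: 3^3 = 27; next = 26
base 3: 26 = 2·3^2 + 2·3 + 2; at 4: 2·4^2 + 2·4 + 2 = 42; next = 41
base 4: 41 = 2·4^2 + 2·4 + 1; at 5: 2·5^2 + 2·5 + 1 = 61; next = 60
base 5: 60 = 2·5^2 + 2·5; at 6: 2·6^2 + 2·6 = 84; next = 83
base 6: 83 = 2·6^2 + 6 + 5; at 7: 2·7^2 + 7 + 5 = 110; next = 109
base 7: 109 = 2·7^2 + 7 + 4; at 8: 2·8^2 + 8 + 4 = 140; next = 139
base 8: 139 = 2·8^2 + 8 + 3; at 9: 2·9^2 + 9 + 3 = 174; next = 173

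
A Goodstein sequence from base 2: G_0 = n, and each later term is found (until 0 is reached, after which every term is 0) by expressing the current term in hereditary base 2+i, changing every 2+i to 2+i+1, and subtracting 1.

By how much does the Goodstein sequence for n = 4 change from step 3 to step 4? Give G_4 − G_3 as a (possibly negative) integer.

i=0: 4 = 2^2 (b=2); 2→3: 3^3 = 27; 27−1 = 26
i=1: 26 = 2·3^2 + 2·3 + 2 (b=3); 3→4: 2·4^2 + 2·4 + 2 = 42; 42−1 = 41
i=2: 41 = 2·4^2 + 2·4 + 1 (b=4); 4→5: 2·5^2 + 2·5 + 1 = 61; 61−1 = 60
i=3: 60 = 2·5^2 + 2·5 (b=5); 5→6: 2·6^2 + 2·6 = 84; 84−1 = 83

23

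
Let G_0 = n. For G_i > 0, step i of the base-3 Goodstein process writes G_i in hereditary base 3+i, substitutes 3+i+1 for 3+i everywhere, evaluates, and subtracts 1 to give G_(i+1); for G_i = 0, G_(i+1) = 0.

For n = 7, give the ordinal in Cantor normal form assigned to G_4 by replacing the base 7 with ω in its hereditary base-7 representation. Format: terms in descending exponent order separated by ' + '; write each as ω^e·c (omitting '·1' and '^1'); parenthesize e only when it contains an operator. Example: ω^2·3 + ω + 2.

(0) 7|_3 = 2·3 + 1 ↦ 2·4 + 1|_4 = 9 ⇒ 8
(1) 8|_4 = 2·4 ↦ 2·5|_5 = 10 ⇒ 9
(2) 9|_5 = 5 + 4 ↦ 6 + 4|_6 = 10 ⇒ 9
(3) 9|_6 = 6 + 3 ↦ 7 + 3|_7 = 10 ⇒ 9
(4) 9|_7 = 7 + 2 ↦ 8 + 2|_8 = 10 ⇒ 9

ω + 2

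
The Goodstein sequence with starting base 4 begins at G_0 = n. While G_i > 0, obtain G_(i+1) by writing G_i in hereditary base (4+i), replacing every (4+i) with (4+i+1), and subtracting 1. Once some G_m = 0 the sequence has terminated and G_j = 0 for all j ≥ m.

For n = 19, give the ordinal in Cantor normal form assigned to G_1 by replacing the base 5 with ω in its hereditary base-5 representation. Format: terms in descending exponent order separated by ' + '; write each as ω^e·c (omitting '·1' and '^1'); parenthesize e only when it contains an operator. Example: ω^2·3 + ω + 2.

(0) 19|_4 = 4^2 + 3 ↦ 5^2 + 3|_5 = 28 ⇒ 27
(1) 27|_5 = 5^2 + 2 ↦ 6^2 + 2|_6 = 38 ⇒ 37

ω^2 + 2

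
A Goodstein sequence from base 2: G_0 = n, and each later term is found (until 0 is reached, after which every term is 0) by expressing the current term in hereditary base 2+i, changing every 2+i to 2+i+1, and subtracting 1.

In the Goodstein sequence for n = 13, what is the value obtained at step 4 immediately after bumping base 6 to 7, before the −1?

i=0: 13 = 2^(2 + 1) + 2^2 + 1 (b=2); 2→3: 3^(3 + 1) + 3^3 + 1 = 109; 109−1 = 108
i=1: 108 = 3^(3 + 1) + 3^3 (b=3); 3→4: 4^(4 + 1) + 4^4 = 1280; 1280−1 = 1279
i=2: 1279 = 4^(4 + 1) + 3·4^3 + 3·4^2 + 3·4 + 3 (b=4); 4→5: 5^(5 + 1) + 3·5^3 + 3·5^2 + 3·5 + 3 = 16093; 16093−1 = 16092
i=3: 16092 = 5^(5 + 1) + 3·5^3 + 3·5^2 + 3·5 + 2 (b=5); 5→6: 6^(6 + 1) + 3·6^3 + 3·6^2 + 3·6 + 2 = 280712; 280712−1 = 280711
i=4: 280711 = 6^(6 + 1) + 3·6^3 + 3·6^2 + 3·6 + 1 (b=6); 6→7: 7^(7 + 1) + 3·7^3 + 3·7^2 + 3·7 + 1 = 5765999; 5765999−1 = 5765998

5765999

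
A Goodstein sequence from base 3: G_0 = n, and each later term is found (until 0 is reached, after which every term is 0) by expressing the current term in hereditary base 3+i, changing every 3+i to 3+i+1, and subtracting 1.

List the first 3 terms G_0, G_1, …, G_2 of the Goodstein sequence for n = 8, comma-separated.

8, 9, 10

G_0 = 8. HB_3(8) = 2·3 + 2. Bump = 10. G_1 = 9.
G_1 = 9. HB_4(9) = 2·4 + 1. Bump = 11. G_2 = 10.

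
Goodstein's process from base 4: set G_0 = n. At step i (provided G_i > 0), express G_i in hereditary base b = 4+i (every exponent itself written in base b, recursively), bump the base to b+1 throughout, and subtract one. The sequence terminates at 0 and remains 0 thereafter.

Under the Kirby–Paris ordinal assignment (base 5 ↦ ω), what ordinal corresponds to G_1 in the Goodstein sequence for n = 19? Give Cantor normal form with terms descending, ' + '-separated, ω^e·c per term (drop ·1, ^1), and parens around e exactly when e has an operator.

19 —HB4→ 4^2 + 3 —bump→ 5^2 + 3 = 28 —(−1)→ 27
27 —HB5→ 5^2 + 2 —bump→ 6^2 + 2 = 38 —(−1)→ 37

ω^2 + 2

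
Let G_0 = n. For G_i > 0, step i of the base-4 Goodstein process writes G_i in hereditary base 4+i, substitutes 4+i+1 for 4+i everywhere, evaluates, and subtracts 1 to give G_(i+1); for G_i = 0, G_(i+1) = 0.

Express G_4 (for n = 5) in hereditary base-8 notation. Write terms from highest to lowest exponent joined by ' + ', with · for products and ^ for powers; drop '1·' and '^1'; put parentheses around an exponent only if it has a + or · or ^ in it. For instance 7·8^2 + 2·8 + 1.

3

step 0: 5 = 4 + 1; sub 5 for 4: 5 + 1; = 6; G_1 = 6−1 = 5
step 1: 5 = 5; sub 6 for 5: 6; = 6; G_2 = 6−1 = 5
step 2: 5 = 5; sub 7 for 6: 5; = 5; G_3 = 5−1 = 4
step 3: 4 = 4; sub 8 for 7: 4; = 4; G_4 = 4−1 = 3
step 4: 3 = 3; sub 9 for 8: 3; = 3; G_5 = 3−1 = 2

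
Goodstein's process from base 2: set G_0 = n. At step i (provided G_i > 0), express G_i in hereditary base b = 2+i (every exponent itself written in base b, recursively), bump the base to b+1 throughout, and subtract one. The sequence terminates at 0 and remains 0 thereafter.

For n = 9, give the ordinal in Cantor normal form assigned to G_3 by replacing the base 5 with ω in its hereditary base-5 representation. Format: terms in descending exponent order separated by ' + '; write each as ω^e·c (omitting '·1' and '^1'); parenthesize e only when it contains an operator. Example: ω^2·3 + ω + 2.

ω^ω·3 + ω^3·3 + ω^2·3 + ω·3 + 2

base 2: 9 = 2^(2 + 1) + 1; at 3: 3^(3 + 1) + 1 = 82; next = 81
base 3: 81 = 3^(3 + 1); at 4: 4^(4 + 1) = 1024; next = 1023
base 4: 1023 = 3·4^4 + 3·4^3 + 3·4^2 + 3·4 + 3; at 5: 3·5^5 + 3·5^3 + 3·5^2 + 3·5 + 3 = 9843; next = 9842
base 5: 9842 = 3·5^5 + 3·5^3 + 3·5^2 + 3·5 + 2; at 6: 3·6^6 + 3·6^3 + 3·6^2 + 3·6 + 2 = 140744; next = 140743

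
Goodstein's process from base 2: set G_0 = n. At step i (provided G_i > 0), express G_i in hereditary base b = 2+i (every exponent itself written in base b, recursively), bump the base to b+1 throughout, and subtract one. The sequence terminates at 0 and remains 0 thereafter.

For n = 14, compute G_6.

134404971

base 2: 14 = 2^(2 + 1) + 2^2 + 2; at 3: 3^(3 + 1) + 3^3 + 3 = 111; next = 110
base 3: 110 = 3^(3 + 1) + 3^3 + 2; at 4: 4^(4 + 1) + 4^4 + 2 = 1282; next = 1281
base 4: 1281 = 4^(4 + 1) + 4^4 + 1; at 5: 5^(5 + 1) + 5^5 + 1 = 18751; next = 18750
base 5: 18750 = 5^(5 + 1) + 5^5; at 6: 6^(6 + 1) + 6^6 = 326592; next = 326591
base 6: 326591 = 6^(6 + 1) + 5·6^5 + 5·6^4 + 5·6^3 + 5·6^2 + 5·6 + 5; at 7: 7^(7 + 1) + 5·7^5 + 5·7^4 + 5·7^3 + 5·7^2 + 5·7 + 5 = 5862841; next = 5862840
base 7: 5862840 = 7^(7 + 1) + 5·7^5 + 5·7^4 + 5·7^3 + 5·7^2 + 5·7 + 4; at 8: 8^(8 + 1) + 5·8^5 + 5·8^4 + 5·8^3 + 5·8^2 + 5·8 + 4 = 134404972; next = 134404971
base 8: 134404971 = 8^(8 + 1) + 5·8^5 + 5·8^4 + 5·8^3 + 5·8^2 + 5·8 + 3; at 9: 9^(9 + 1) + 5·9^5 + 5·9^4 + 5·9^3 + 5·9^2 + 5·9 + 3 = 3487116549; next = 3487116548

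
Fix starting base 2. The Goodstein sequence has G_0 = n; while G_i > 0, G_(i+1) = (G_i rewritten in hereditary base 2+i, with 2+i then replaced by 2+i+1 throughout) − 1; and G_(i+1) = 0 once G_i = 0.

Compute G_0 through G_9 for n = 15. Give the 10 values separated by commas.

15, 111, 1283, 18752, 326593, 6588344, 150994943, 3524450280, 100077777775, 3138578427934

step 0: 15 = 2^(2 + 1) + 2^2 + 2 + 1; sub 3 for 2: 3^(3 + 1) + 3^3 + 3 + 1; = 112; G_1 = 112−1 = 111
step 1: 111 = 3^(3 + 1) + 3^3 + 3; sub 4 for 3: 4^(4 + 1) + 4^4 + 4; = 1284; G_2 = 1284−1 = 1283
step 2: 1283 = 4^(4 + 1) + 4^4 + 3; sub 5 for 4: 5^(5 + 1) + 5^5 + 3; = 18753; G_3 = 18753−1 = 18752
step 3: 18752 = 5^(5 + 1) + 5^5 + 2; sub 6 for 5: 6^(6 + 1) + 6^6 + 2; = 326594; G_4 = 326594−1 = 326593
step 4: 326593 = 6^(6 + 1) + 6^6 + 1; sub 7 for 6: 7^(7 + 1) + 7^7 + 1; = 6588345; G_5 = 6588345−1 = 6588344
step 5: 6588344 = 7^(7 + 1) + 7^7; sub 8 for 7: 8^(8 + 1) + 8^8; = 150994944; G_6 = 150994944−1 = 150994943
step 6: 150994943 = 8^(8 + 1) + 7·8^7 + 7·8^6 + 7·8^5 + 7·8^4 + 7·8^3 + 7·8^2 + 7·8 + 7; sub 9 for 8: 9^(9 + 1) + 7·9^7 + 7·9^6 + 7·9^5 + 7·9^4 + 7·9^3 + 7·9^2 + 7·9 + 7; = 3524450281; G_7 = 3524450281−1 = 3524450280
step 7: 3524450280 = 9^(9 + 1) + 7·9^7 + 7·9^6 + 7·9^5 + 7·9^4 + 7·9^3 + 7·9^2 + 7·9 + 6; sub 10 for 9: 10^(10 + 1) + 7·10^7 + 7·10^6 + 7·10^5 + 7·10^4 + 7·10^3 + 7·10^2 + 7·10 + 6; = 100077777776; G_8 = 100077777776−1 = 100077777775
step 8: 100077777775 = 10^(10 + 1) + 7·10^7 + 7·10^6 + 7·10^5 + 7·10^4 + 7·10^3 + 7·10^2 + 7·10 + 5; sub 11 for 10: 11^(11 + 1) + 7·11^7 + 7·11^6 + 7·11^5 + 7·11^4 + 7·11^3 + 7·11^2 + 7·11 + 5; = 3138578427935; G_9 = 3138578427935−1 = 3138578427934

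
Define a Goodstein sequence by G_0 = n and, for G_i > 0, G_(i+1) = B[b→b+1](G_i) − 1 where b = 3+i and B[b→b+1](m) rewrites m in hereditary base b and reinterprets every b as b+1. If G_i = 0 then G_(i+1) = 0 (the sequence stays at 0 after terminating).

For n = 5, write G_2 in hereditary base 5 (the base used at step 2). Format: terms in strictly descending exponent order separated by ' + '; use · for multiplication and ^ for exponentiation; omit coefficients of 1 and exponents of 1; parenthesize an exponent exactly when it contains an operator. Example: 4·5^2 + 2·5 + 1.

5

G_0 = 5. HB_3(5) = 3 + 2. Bump = 6. G_1 = 5.
G_1 = 5. HB_4(5) = 4 + 1. Bump = 6. G_2 = 5.
G_2 = 5. HB_5(5) = 5. Bump = 6. G_3 = 5.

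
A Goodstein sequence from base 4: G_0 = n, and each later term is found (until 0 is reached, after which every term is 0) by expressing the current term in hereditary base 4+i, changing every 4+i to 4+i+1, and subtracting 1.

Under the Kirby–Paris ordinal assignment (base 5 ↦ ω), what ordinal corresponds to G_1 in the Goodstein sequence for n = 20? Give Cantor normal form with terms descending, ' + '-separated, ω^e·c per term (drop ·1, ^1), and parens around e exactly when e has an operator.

ω^2 + 4

base 4: 20 = 4^2 + 4; at 5: 5^2 + 5 = 30; next = 29
base 5: 29 = 5^2 + 4; at 6: 6^2 + 4 = 40; next = 39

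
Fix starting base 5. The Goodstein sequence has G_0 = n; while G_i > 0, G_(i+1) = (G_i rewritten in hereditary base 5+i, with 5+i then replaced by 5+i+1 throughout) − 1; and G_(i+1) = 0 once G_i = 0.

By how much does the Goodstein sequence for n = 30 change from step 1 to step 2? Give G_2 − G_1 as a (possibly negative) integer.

i=0: 30 = 5^2 + 5 (b=5); 5→6: 6^2 + 6 = 42; 42−1 = 41
i=1: 41 = 6^2 + 5 (b=6); 6→7: 7^2 + 5 = 54; 54−1 = 53

12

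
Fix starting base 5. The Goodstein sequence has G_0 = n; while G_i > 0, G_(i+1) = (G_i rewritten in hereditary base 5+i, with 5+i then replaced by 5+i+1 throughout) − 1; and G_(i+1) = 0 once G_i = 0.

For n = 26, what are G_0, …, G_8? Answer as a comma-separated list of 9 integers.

[0] 26 ≡ 5^2 + 1 (base 5). Lift 6: 37. −1: 36.
[1] 36 ≡ 6^2 (base 6). Lift 7: 49. −1: 48.
[2] 48 ≡ 6·7 + 6 (base 7). Lift 8: 54. −1: 53.
[3] 53 ≡ 6·8 + 5 (base 8). Lift 9: 59. −1: 58.
[4] 58 ≡ 6·9 + 4 (base 9). Lift 10: 64. −1: 63.
[5] 63 ≡ 6·10 + 3 (base 10). Lift 11: 69. −1: 68.
[6] 68 ≡ 6·11 + 2 (base 11). Lift 12: 74. −1: 73.
[7] 73 ≡ 6·12 + 1 (base 12). Lift 13: 79. −1: 78.

26, 36, 48, 53, 58, 63, 68, 73, 78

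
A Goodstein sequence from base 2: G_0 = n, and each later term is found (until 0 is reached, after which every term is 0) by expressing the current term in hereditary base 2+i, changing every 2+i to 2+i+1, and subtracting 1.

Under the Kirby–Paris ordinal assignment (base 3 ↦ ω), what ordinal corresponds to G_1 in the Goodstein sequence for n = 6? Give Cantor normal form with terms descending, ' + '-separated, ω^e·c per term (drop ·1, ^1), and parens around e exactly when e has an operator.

ω^ω + 2

base 2: 6 = 2^2 + 2; at 3: 3^3 + 3 = 30; next = 29
base 3: 29 = 3^3 + 2; at 4: 4^4 + 2 = 258; next = 257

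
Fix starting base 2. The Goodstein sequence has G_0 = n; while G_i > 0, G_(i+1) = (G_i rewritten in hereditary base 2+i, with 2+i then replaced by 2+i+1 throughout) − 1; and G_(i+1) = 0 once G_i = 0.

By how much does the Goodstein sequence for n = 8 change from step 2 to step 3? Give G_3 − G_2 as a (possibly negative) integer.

step 0: 8 = 2^(2 + 1); sub 3 for 2: 3^(3 + 1); = 81; G_1 = 81−1 = 80
step 1: 80 = 2·3^3 + 2·3^2 + 2·3 + 2; sub 4 for 3: 2·4^4 + 2·4^2 + 2·4 + 2; = 554; G_2 = 554−1 = 553
step 2: 553 = 2·4^4 + 2·4^2 + 2·4 + 1; sub 5 for 4: 2·5^5 + 2·5^2 + 2·5 + 1; = 6311; G_3 = 6311−1 = 6310

5757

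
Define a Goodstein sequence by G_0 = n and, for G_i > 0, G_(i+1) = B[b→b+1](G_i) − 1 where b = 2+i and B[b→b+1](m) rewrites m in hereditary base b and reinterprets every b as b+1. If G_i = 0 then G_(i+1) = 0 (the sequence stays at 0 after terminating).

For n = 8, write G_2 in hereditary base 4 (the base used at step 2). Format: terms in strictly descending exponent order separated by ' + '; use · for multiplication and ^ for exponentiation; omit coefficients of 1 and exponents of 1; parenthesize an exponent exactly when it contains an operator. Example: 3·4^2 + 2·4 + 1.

(0) 8|_2 = 2^(2 + 1) ↦ 3^(3 + 1)|_3 = 81 ⇒ 80
(1) 80|_3 = 2·3^3 + 2·3^2 + 2·3 + 2 ↦ 2·4^4 + 2·4^2 + 2·4 + 2|_4 = 554 ⇒ 553
(2) 553|_4 = 2·4^4 + 2·4^2 + 2·4 + 1 ↦ 2·5^5 + 2·5^2 + 2·5 + 1|_5 = 6311 ⇒ 6310

2·4^4 + 2·4^2 + 2·4 + 1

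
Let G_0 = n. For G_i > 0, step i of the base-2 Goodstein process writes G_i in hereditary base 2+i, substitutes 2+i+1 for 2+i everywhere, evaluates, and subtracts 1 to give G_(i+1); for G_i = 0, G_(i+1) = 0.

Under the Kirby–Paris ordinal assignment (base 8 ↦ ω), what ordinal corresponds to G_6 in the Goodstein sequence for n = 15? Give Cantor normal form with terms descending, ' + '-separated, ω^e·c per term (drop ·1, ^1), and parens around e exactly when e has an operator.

[0] 15 ≡ 2^(2 + 1) + 2^2 + 2 + 1 (base 2). Lift 3: 112. −1: 111.
[1] 111 ≡ 3^(3 + 1) + 3^3 + 3 (base 3). Lift 4: 1284. −1: 1283.
[2] 1283 ≡ 4^(4 + 1) + 4^4 + 3 (base 4). Lift 5: 18753. −1: 18752.
[3] 18752 ≡ 5^(5 + 1) + 5^5 + 2 (base 5). Lift 6: 326594. −1: 326593.
[4] 326593 ≡ 6^(6 + 1) + 6^6 + 1 (base 6). Lift 7: 6588345. −1: 6588344.
[5] 6588344 ≡ 7^(7 + 1) + 7^7 (base 7). Lift 8: 150994944. −1: 150994943.
[6] 150994943 ≡ 8^(8 + 1) + 7·8^7 + 7·8^6 + 7·8^5 + 7·8^4 + 7·8^3 + 7·8^2 + 7·8 + 7 (base 8). Lift 9: 3524450281. −1: 3524450280.

ω^(ω + 1) + ω^7·7 + ω^6·7 + ω^5·7 + ω^4·7 + ω^3·7 + ω^2·7 + ω·7 + 7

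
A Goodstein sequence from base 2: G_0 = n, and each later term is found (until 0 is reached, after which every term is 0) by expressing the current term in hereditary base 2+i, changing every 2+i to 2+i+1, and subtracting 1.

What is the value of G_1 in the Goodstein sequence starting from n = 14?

14 —HB2→ 2^(2 + 1) + 2^2 + 2 —bump→ 3^(3 + 1) + 3^3 + 3 = 111 —(−1)→ 110
110 —HB3→ 3^(3 + 1) + 3^3 + 2 —bump→ 4^(4 + 1) + 4^4 + 2 = 1282 —(−1)→ 1281

110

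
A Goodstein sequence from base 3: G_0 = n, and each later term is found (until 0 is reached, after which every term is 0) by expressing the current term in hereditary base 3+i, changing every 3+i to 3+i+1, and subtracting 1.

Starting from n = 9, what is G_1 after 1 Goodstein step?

step 0: 9 = 3^2; sub 4 for 3: 4^2; = 16; G_1 = 16−1 = 15
step 1: 15 = 3·4 + 3; sub 5 for 4: 3·5 + 3; = 18; G_2 = 18−1 = 17

15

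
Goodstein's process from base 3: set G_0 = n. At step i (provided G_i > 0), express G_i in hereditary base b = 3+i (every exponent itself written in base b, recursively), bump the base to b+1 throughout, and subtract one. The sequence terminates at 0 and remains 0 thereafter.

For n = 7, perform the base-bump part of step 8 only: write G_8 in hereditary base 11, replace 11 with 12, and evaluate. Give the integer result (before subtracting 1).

8

[0] 7 ≡ 2·3 + 1 (base 3). Lift 4: 9. −1: 8.
[1] 8 ≡ 2·4 (base 4). Lift 5: 10. −1: 9.
[2] 9 ≡ 5 + 4 (base 5). Lift 6: 10. −1: 9.
[3] 9 ≡ 6 + 3 (base 6). Lift 7: 10. −1: 9.
[4] 9 ≡ 7 + 2 (base 7). Lift 8: 10. −1: 9.
[5] 9 ≡ 8 + 1 (base 8). Lift 9: 10. −1: 9.
[6] 9 ≡ 9 (base 9). Lift 10: 10. −1: 9.
[7] 9 ≡ 9 (base 10). Lift 11: 9. −1: 8.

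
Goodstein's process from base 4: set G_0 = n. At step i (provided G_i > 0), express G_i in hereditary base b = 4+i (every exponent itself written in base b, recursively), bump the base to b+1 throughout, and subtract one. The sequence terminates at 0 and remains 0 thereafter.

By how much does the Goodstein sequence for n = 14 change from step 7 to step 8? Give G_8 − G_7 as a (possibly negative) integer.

1

i=0: 14 = 3·4 + 2 (b=4); 4→5: 3·5 + 2 = 17; 17−1 = 16
i=1: 16 = 3·5 + 1 (b=5); 5→6: 3·6 + 1 = 19; 19−1 = 18
i=2: 18 = 3·6 (b=6); 6→7: 3·7 = 21; 21−1 = 20
i=3: 20 = 2·7 + 6 (b=7); 7→8: 2·8 + 6 = 22; 22−1 = 21
i=4: 21 = 2·8 + 5 (b=8); 8→9: 2·9 + 5 = 23; 23−1 = 22
i=5: 22 = 2·9 + 4 (b=9); 9→10: 2·10 + 4 = 24; 24−1 = 23
i=6: 23 = 2·10 + 3 (b=10); 10→11: 2·11 + 3 = 25; 25−1 = 24
i=7: 24 = 2·11 + 2 (b=11); 11→12: 2·12 + 2 = 26; 26−1 = 25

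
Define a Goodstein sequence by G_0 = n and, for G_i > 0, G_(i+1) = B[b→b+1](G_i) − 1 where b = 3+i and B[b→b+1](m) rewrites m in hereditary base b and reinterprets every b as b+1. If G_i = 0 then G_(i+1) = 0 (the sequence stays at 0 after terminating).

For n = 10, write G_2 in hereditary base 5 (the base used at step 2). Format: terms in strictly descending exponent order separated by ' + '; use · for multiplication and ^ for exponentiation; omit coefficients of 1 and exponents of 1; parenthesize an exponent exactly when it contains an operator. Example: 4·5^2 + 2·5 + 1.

step 0: 10 = 3^2 + 1; sub 4 for 3: 4^2 + 1; = 17; G_1 = 17−1 = 16
step 1: 16 = 4^2; sub 5 for 4: 5^2; = 25; G_2 = 25−1 = 24
step 2: 24 = 4·5 + 4; sub 6 for 5: 4·6 + 4; = 28; G_3 = 28−1 = 27

4·5 + 4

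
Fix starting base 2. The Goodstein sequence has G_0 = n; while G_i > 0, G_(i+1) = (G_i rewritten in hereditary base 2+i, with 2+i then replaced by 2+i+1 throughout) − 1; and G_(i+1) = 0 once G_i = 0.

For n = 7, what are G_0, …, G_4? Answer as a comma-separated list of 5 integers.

(0) 7|_2 = 2^2 + 2 + 1 ↦ 3^3 + 3 + 1|_3 = 31 ⇒ 30
(1) 30|_3 = 3^3 + 3 ↦ 4^4 + 4|_4 = 260 ⇒ 259
(2) 259|_4 = 4^4 + 3 ↦ 5^5 + 3|_5 = 3128 ⇒ 3127
(3) 3127|_5 = 5^5 + 2 ↦ 6^6 + 2|_6 = 46658 ⇒ 46657

7, 30, 259, 3127, 46657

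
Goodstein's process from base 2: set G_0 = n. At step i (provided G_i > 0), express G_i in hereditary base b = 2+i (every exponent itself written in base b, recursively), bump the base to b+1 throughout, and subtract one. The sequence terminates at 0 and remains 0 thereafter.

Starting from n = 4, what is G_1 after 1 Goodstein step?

26

base 2: 4 = 2^2; at 3: 3^3 = 27; next = 26
base 3: 26 = 2·3^2 + 2·3 + 2; at 4: 2·4^2 + 2·4 + 2 = 42; next = 41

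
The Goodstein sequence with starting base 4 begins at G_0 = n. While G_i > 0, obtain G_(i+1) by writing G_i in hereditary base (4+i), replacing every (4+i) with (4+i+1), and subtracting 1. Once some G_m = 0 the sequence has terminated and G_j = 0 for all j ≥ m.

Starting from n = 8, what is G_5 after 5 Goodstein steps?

step 0: 8 = 2·4; sub 5 for 4: 2·5; = 10; G_1 = 10−1 = 9
step 1: 9 = 5 + 4; sub 6 for 5: 6 + 4; = 10; G_2 = 10−1 = 9
step 2: 9 = 6 + 3; sub 7 for 6: 7 + 3; = 10; G_3 = 10−1 = 9
step 3: 9 = 7 + 2; sub 8 for 7: 8 + 2; = 10; G_4 = 10−1 = 9
step 4: 9 = 8 + 1; sub 9 for 8: 9 + 1; = 10; G_5 = 10−1 = 9
step 5: 9 = 9; sub 10 for 9: 10; = 10; G_6 = 10−1 = 9

9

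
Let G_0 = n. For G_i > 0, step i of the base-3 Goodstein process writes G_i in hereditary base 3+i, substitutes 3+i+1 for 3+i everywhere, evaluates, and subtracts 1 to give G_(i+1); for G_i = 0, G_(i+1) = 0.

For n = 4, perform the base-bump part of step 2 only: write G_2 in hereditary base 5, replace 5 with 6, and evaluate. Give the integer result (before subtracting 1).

i=0: 4 = 3 + 1 (b=3); 3→4: 4 + 1 = 5; 5−1 = 4
i=1: 4 = 4 (b=4); 4→5: 5 = 5; 5−1 = 4
i=2: 4 = 4 (b=5); 5→6: 4 = 4; 4−1 = 3

4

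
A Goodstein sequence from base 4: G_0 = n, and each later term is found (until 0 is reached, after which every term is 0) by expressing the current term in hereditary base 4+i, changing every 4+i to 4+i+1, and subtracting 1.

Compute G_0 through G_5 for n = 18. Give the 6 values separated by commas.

18, 26, 36, 48, 53, 58

step 0: 18 = 4^2 + 2; sub 5 for 4: 5^2 + 2; = 27; G_1 = 27−1 = 26
step 1: 26 = 5^2 + 1; sub 6 for 5: 6^2 + 1; = 37; G_2 = 37−1 = 36
step 2: 36 = 6^2; sub 7 for 6: 7^2; = 49; G_3 = 49−1 = 48
step 3: 48 = 6·7 + 6; sub 8 for 7: 6·8 + 6; = 54; G_4 = 54−1 = 53
step 4: 53 = 6·8 + 5; sub 9 for 8: 6·9 + 5; = 59; G_5 = 59−1 = 58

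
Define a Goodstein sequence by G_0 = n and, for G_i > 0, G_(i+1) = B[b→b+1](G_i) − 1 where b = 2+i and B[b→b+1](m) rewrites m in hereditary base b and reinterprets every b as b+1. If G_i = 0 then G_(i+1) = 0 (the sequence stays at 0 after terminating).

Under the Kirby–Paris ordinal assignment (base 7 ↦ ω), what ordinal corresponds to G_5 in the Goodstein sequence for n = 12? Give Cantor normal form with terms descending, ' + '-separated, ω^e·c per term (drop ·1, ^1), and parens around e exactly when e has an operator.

step 0: 12 = 2^(2 + 1) + 2^2; sub 3 for 2: 3^(3 + 1) + 3^3; = 108; G_1 = 108−1 = 107
step 1: 107 = 3^(3 + 1) + 2·3^2 + 2·3 + 2; sub 4 for 3: 4^(4 + 1) + 2·4^2 + 2·4 + 2; = 1066; G_2 = 1066−1 = 1065
step 2: 1065 = 4^(4 + 1) + 2·4^2 + 2·4 + 1; sub 5 for 4: 5^(5 + 1) + 2·5^2 + 2·5 + 1; = 15686; G_3 = 15686−1 = 15685
step 3: 15685 = 5^(5 + 1) + 2·5^2 + 2·5; sub 6 for 5: 6^(6 + 1) + 2·6^2 + 2·6; = 280020; G_4 = 280020−1 = 280019
step 4: 280019 = 6^(6 + 1) + 2·6^2 + 6 + 5; sub 7 for 6: 7^(7 + 1) + 2·7^2 + 7 + 5; = 5764911; G_5 = 5764911−1 = 5764910

ω^(ω + 1) + ω^2·2 + ω + 4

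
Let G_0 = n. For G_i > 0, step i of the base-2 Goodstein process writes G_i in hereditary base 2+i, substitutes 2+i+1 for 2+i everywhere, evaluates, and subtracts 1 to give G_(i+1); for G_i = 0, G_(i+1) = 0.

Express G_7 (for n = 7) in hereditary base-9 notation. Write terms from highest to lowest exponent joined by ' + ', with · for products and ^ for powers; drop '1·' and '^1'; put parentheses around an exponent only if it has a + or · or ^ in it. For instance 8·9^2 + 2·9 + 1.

step 0: 7 = 2^2 + 2 + 1; sub 3 for 2: 3^3 + 3 + 1; = 31; G_1 = 31−1 = 30
step 1: 30 = 3^3 + 3; sub 4 for 3: 4^4 + 4; = 260; G_2 = 260−1 = 259
step 2: 259 = 4^4 + 3; sub 5 for 4: 5^5 + 3; = 3128; G_3 = 3128−1 = 3127
step 3: 3127 = 5^5 + 2; sub 6 for 5: 6^6 + 2; = 46658; G_4 = 46658−1 = 46657
step 4: 46657 = 6^6 + 1; sub 7 for 6: 7^7 + 1; = 823544; G_5 = 823544−1 = 823543
step 5: 823543 = 7^7; sub 8 for 7: 8^8; = 16777216; G_6 = 16777216−1 = 16777215
step 6: 16777215 = 7·8^7 + 7·8^6 + 7·8^5 + 7·8^4 + 7·8^3 + 7·8^2 + 7·8 + 7; sub 9 for 8: 7·9^7 + 7·9^6 + 7·9^5 + 7·9^4 + 7·9^3 + 7·9^2 + 7·9 + 7; = 37665880; G_7 = 37665880−1 = 37665879

7·9^7 + 7·9^6 + 7·9^5 + 7·9^4 + 7·9^3 + 7·9^2 + 7·9 + 6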